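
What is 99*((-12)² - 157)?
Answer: -1287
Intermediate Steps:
99*((-12)² - 157) = 99*(144 - 157) = 99*(-13) = -1287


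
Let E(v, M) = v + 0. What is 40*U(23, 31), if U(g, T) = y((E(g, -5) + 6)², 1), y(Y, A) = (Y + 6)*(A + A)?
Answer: 67760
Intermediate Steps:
E(v, M) = v
y(Y, A) = 2*A*(6 + Y) (y(Y, A) = (6 + Y)*(2*A) = 2*A*(6 + Y))
U(g, T) = 12 + 2*(6 + g)² (U(g, T) = 2*1*(6 + (g + 6)²) = 2*1*(6 + (6 + g)²) = 12 + 2*(6 + g)²)
40*U(23, 31) = 40*(12 + 2*(6 + 23)²) = 40*(12 + 2*29²) = 40*(12 + 2*841) = 40*(12 + 1682) = 40*1694 = 67760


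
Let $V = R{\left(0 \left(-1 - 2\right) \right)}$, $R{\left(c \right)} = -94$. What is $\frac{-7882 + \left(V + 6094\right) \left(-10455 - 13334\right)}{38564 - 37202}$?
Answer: $- \frac{71370941}{681} \approx -1.048 \cdot 10^{5}$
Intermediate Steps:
$V = -94$
$\frac{-7882 + \left(V + 6094\right) \left(-10455 - 13334\right)}{38564 - 37202} = \frac{-7882 + \left(-94 + 6094\right) \left(-10455 - 13334\right)}{38564 - 37202} = \frac{-7882 + 6000 \left(-23789\right)}{1362} = \left(-7882 - 142734000\right) \frac{1}{1362} = \left(-142741882\right) \frac{1}{1362} = - \frac{71370941}{681}$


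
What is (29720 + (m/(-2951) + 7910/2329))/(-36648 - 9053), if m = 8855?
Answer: -204264682995/314097443179 ≈ -0.65032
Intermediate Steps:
(29720 + (m/(-2951) + 7910/2329))/(-36648 - 9053) = (29720 + (8855/(-2951) + 7910/2329))/(-36648 - 9053) = (29720 + (8855*(-1/2951) + 7910*(1/2329)))/(-45701) = (29720 + (-8855/2951 + 7910/2329))*(-1/45701) = (29720 + 2719115/6872879)*(-1/45701) = (204264682995/6872879)*(-1/45701) = -204264682995/314097443179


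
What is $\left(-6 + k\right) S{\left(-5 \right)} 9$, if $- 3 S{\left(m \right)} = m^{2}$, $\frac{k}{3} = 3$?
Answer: $-225$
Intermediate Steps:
$k = 9$ ($k = 3 \cdot 3 = 9$)
$S{\left(m \right)} = - \frac{m^{2}}{3}$
$\left(-6 + k\right) S{\left(-5 \right)} 9 = \left(-6 + 9\right) \left(- \frac{\left(-5\right)^{2}}{3}\right) 9 = 3 \left(\left(- \frac{1}{3}\right) 25\right) 9 = 3 \left(- \frac{25}{3}\right) 9 = \left(-25\right) 9 = -225$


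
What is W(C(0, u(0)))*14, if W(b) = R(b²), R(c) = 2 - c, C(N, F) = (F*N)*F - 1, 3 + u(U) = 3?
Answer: 14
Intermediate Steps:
u(U) = 0 (u(U) = -3 + 3 = 0)
C(N, F) = -1 + N*F² (C(N, F) = N*F² - 1 = -1 + N*F²)
W(b) = 2 - b²
W(C(0, u(0)))*14 = (2 - (-1 + 0*0²)²)*14 = (2 - (-1 + 0*0)²)*14 = (2 - (-1 + 0)²)*14 = (2 - 1*(-1)²)*14 = (2 - 1*1)*14 = (2 - 1)*14 = 1*14 = 14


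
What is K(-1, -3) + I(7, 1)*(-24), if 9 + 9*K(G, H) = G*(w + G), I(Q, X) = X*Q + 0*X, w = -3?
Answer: -1517/9 ≈ -168.56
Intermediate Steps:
I(Q, X) = Q*X (I(Q, X) = Q*X + 0 = Q*X)
K(G, H) = -1 + G*(-3 + G)/9 (K(G, H) = -1 + (G*(-3 + G))/9 = -1 + G*(-3 + G)/9)
K(-1, -3) + I(7, 1)*(-24) = (-1 - ⅓*(-1) + (⅑)*(-1)²) + (7*1)*(-24) = (-1 + ⅓ + (⅑)*1) + 7*(-24) = (-1 + ⅓ + ⅑) - 168 = -5/9 - 168 = -1517/9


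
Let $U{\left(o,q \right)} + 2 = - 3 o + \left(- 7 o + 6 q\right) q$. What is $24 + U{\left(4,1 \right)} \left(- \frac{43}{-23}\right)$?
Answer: $- \frac{996}{23} \approx -43.304$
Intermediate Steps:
$U{\left(o,q \right)} = -2 - 3 o + q \left(- 7 o + 6 q\right)$ ($U{\left(o,q \right)} = -2 - \left(3 o - \left(- 7 o + 6 q\right) q\right) = -2 - \left(3 o - q \left(- 7 o + 6 q\right)\right) = -2 - 3 o + q \left(- 7 o + 6 q\right)$)
$24 + U{\left(4,1 \right)} \left(- \frac{43}{-23}\right) = 24 + \left(-2 - 12 + 6 \cdot 1^{2} - 28 \cdot 1\right) \left(- \frac{43}{-23}\right) = 24 + \left(-2 - 12 + 6 \cdot 1 - 28\right) \left(\left(-43\right) \left(- \frac{1}{23}\right)\right) = 24 + \left(-2 - 12 + 6 - 28\right) \frac{43}{23} = 24 - \frac{1548}{23} = - \frac{996}{23}$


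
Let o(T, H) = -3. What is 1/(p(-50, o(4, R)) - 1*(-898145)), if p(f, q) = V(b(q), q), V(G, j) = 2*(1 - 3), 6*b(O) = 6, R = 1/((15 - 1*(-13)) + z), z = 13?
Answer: 1/898141 ≈ 1.1134e-6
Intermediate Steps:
R = 1/41 (R = 1/((15 - 1*(-13)) + 13) = 1/((15 + 13) + 13) = 1/(28 + 13) = 1/41 ≈ 0.024390)
b(O) = 1 (b(O) = (⅙)*6 = 1)
V(G, j) = -4 (V(G, j) = 2*(-2) = -4)
p(f, q) = -4
1/(p(-50, o(4, R)) - 1*(-898145)) = 1/(-4 - 1*(-898145)) = 1/(-4 + 898145) = 1/898141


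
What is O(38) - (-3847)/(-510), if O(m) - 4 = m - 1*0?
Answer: 17573/510 ≈ 34.457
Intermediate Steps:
O(m) = 4 + m (O(m) = 4 + (m - 1*0) = 4 + (m + 0) = 4 + m)
O(38) - (-3847)/(-510) = (4 + 38) - (-3847)/(-510) = 42 - (-3847)*(-1)/510 = 42 - 1*3847/510 = 42 - 3847/510 = 17573/510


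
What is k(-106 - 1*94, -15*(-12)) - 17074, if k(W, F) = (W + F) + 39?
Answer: -17055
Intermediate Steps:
k(W, F) = 39 + F + W (k(W, F) = (F + W) + 39 = 39 + F + W)
k(-106 - 1*94, -15*(-12)) - 17074 = (39 - 15*(-12) + (-106 - 1*94)) - 17074 = (39 + 180 + (-106 - 94)) - 17074 = (39 + 180 - 200) - 17074 = 19 - 17074 = -17055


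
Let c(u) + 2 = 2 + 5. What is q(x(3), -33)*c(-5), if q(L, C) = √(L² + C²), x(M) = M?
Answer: 15*√122 ≈ 165.68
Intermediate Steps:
c(u) = 5 (c(u) = -2 + (2 + 5) = -2 + 7 = 5)
q(L, C) = √(C² + L²)
q(x(3), -33)*c(-5) = √((-33)² + 3²)*5 = √(1089 + 9)*5 = √1098*5 = (3*√122)*5 = 15*√122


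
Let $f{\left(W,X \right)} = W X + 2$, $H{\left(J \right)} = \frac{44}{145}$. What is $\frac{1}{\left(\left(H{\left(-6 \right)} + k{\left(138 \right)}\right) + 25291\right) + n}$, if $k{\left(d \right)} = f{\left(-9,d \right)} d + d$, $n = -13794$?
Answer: $- \frac{145}{23125281} \approx -6.2702 \cdot 10^{-6}$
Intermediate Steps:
$H{\left(J \right)} = \frac{44}{145}$ ($H{\left(J \right)} = 44 \cdot \frac{1}{145} = \frac{44}{145}$)
$f{\left(W,X \right)} = 2 + W X$
$k{\left(d \right)} = d + d \left(2 - 9 d\right)$ ($k{\left(d \right)} = \left(2 - 9 d\right) d + d = d \left(2 - 9 d\right) + d = d + d \left(2 - 9 d\right)$)
$\frac{1}{\left(\left(H{\left(-6 \right)} + k{\left(138 \right)}\right) + 25291\right) + n} = \frac{1}{\left(\left(\frac{44}{145} + 3 \cdot 138 \left(1 - 414\right)\right) + 25291\right) - 13794} = \frac{1}{\left(\left(\frac{44}{145} + 3 \cdot 138 \left(-413\right)\right) + 25291\right) - 13794} = \frac{1}{\left(\left(\frac{44}{145} - 170982\right) + 25291\right) - 13794} = \frac{1}{\left(- \frac{24792346}{145} + 25291\right) - 13794} = \frac{1}{- \frac{21125151}{145} - 13794} = \frac{1}{- \frac{23125281}{145}} = - \frac{145}{23125281}$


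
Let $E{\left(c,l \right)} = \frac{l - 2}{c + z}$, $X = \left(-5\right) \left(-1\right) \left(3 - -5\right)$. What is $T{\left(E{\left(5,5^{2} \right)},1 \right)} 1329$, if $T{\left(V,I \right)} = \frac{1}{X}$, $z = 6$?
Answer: $\frac{1329}{40} \approx 33.225$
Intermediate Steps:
$X = 40$ ($X = 5 \left(3 + 5\right) = 5 \cdot 8 = 40$)
$E{\left(c,l \right)} = \frac{-2 + l}{6 + c}$ ($E{\left(c,l \right)} = \frac{l - 2}{c + 6} = \frac{-2 + l}{6 + c}$)
$T{\left(V,I \right)} = \frac{1}{40}$
$T{\left(E{\left(5,5^{2} \right)},1 \right)} 1329 = \frac{1}{40} \cdot 1329 = \frac{1329}{40}$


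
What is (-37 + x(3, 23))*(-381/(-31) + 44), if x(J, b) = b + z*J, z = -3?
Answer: -40135/31 ≈ -1294.7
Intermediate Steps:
x(J, b) = b - 3*J
(-37 + x(3, 23))*(-381/(-31) + 44) = (-37 + (23 - 3*3))*(-381/(-31) + 44) = (-37 + (23 - 9))*(-381*(-1/31) + 44) = (-37 + 14)*(381/31 + 44) = -23*1745/31 = -40135/31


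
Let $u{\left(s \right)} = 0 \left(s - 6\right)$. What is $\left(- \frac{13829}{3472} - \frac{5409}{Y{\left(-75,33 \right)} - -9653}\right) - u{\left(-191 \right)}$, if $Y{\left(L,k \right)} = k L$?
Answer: $- \frac{59022305}{12461008} \approx -4.7366$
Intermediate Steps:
$Y{\left(L,k \right)} = L k$
$u{\left(s \right)} = 0$ ($u{\left(s \right)} = 0 \left(-6 + s\right) = 0$)
$\left(- \frac{13829}{3472} - \frac{5409}{Y{\left(-75,33 \right)} - -9653}\right) - u{\left(-191 \right)} = \left(- \frac{13829}{3472} - \frac{5409}{\left(-75\right) 33 - -9653}\right) - 0 = \left(\left(-13829\right) \frac{1}{3472} - \frac{5409}{-2475 + 9653}\right) + 0 = \left(- \frac{13829}{3472} - \frac{5409}{7178}\right) + 0 = - \frac{59022305}{12461008} + 0 = - \frac{59022305}{12461008}$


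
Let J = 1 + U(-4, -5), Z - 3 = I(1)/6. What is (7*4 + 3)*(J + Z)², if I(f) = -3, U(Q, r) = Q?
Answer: 31/4 ≈ 7.7500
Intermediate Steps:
Z = 5/2 (Z = 3 - 3/6 = 3 - 3*⅙ = 3 - ½ = 5/2 ≈ 2.5000)
J = -3 (J = 1 - 4 = -3)
(7*4 + 3)*(J + Z)² = (7*4 + 3)*(-3 + 5/2)² = (28 + 3)*(-½)² = 31*(¼) = 31/4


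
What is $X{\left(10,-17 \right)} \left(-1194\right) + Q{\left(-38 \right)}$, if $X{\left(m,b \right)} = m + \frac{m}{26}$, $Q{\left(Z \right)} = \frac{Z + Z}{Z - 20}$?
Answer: $- \frac{4674016}{377} \approx -12398.0$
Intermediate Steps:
$Q{\left(Z \right)} = \frac{2 Z}{-20 + Z}$
$X{\left(m,b \right)} = \frac{27 m}{26}$ ($X{\left(m,b \right)} = m + m \frac{1}{26} = m + \frac{m}{26} = \frac{27 m}{26}$)
$X{\left(10,-17 \right)} \left(-1194\right) + Q{\left(-38 \right)} = \frac{27}{26} \cdot 10 \left(-1194\right) + 2 \left(-38\right) \frac{1}{-20 - 38} = \frac{135}{13} \left(-1194\right) + 2 \left(-38\right) \frac{1}{-58} = - \frac{161190}{13} + 2 \left(-38\right) \left(- \frac{1}{58}\right) = - \frac{161190}{13} + \frac{38}{29} = - \frac{4674016}{377}$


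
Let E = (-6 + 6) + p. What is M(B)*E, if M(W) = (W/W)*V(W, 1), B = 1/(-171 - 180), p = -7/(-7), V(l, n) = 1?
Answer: 1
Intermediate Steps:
p = 1 (p = -7*(-1/7) = 1)
E = 1 (E = (-6 + 6) + 1 = 0 + 1 = 1)
B = -1/351 (B = 1/(-351) = -1/351 ≈ -0.0028490)
M(W) = 1 (M(W) = (W/W)*1 = 1*1 = 1)
M(B)*E = 1*1 = 1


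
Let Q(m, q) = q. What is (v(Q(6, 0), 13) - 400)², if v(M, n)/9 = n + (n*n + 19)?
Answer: 1985281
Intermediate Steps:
v(M, n) = 171 + 9*n + 9*n² (v(M, n) = 9*(n + (n*n + 19)) = 9*(n + (n² + 19)) = 9*(n + (19 + n²)) = 9*(19 + n + n²) = 171 + 9*n + 9*n²)
(v(Q(6, 0), 13) - 400)² = ((171 + 9*13 + 9*13²) - 400)² = ((171 + 117 + 9*169) - 400)² = ((171 + 117 + 1521) - 400)² = (1809 - 400)² = 1409² = 1985281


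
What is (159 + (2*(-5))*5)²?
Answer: 11881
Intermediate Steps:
(159 + (2*(-5))*5)² = (159 - 10*5)² = (159 - 50)² = 109² = 11881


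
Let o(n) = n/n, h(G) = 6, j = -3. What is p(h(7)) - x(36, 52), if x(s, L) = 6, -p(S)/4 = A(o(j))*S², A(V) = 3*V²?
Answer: -438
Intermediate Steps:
o(n) = 1
p(S) = -12*S² (p(S) = -4*3*1²*S² = -4*3*1*S² = -12*S²)
p(h(7)) - x(36, 52) = -12*6² - 1*6 = -12*36 - 6 = -432 - 6 = -438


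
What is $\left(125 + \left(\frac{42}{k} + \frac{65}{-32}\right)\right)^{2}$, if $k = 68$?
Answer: $\frac{4520007361}{295936} \approx 15274.0$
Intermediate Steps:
$\left(125 + \left(\frac{42}{k} + \frac{65}{-32}\right)\right)^{2} = \left(125 + \left(\frac{42}{68} + \frac{65}{-32}\right)\right)^{2} = \left(125 + \left(42 \cdot \frac{1}{68} + 65 \left(- \frac{1}{32}\right)\right)\right)^{2} = \left(125 + \left(\frac{21}{34} - \frac{65}{32}\right)\right)^{2} = \left(125 - \frac{769}{544}\right)^{2} = \left(\frac{67231}{544}\right)^{2} = \frac{4520007361}{295936}$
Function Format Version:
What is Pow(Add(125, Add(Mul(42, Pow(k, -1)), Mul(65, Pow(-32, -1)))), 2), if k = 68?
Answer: Rational(4520007361, 295936) ≈ 15274.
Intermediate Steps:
Pow(Add(125, Add(Mul(42, Pow(k, -1)), Mul(65, Pow(-32, -1)))), 2) = Pow(Add(125, Add(Mul(42, Pow(68, -1)), Mul(65, Pow(-32, -1)))), 2) = Pow(Add(125, Add(Mul(42, Rational(1, 68)), Mul(65, Rational(-1, 32)))), 2) = Pow(Add(125, Add(Rational(21, 34), Rational(-65, 32))), 2) = Pow(Add(125, Rational(-769, 544)), 2) = Pow(Rational(67231, 544), 2) = Rational(4520007361, 295936)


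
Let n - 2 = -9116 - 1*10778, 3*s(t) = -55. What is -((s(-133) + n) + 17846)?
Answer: 6193/3 ≈ 2064.3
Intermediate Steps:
s(t) = -55/3 (s(t) = (⅓)*(-55) = -55/3)
n = -19892 (n = 2 + (-9116 - 1*10778) = 2 + (-9116 - 10778) = 2 - 19894 = -19892)
-((s(-133) + n) + 17846) = -((-55/3 - 19892) + 17846) = -(-59731/3 + 17846) = -1*(-6193/3) = 6193/3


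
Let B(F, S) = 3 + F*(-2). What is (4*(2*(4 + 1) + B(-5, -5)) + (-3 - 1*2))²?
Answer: 7569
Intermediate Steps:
B(F, S) = 3 - 2*F
(4*(2*(4 + 1) + B(-5, -5)) + (-3 - 1*2))² = (4*(2*(4 + 1) + (3 - 2*(-5))) + (-3 - 1*2))² = (4*(2*5 + (3 + 10)) + (-3 - 2))² = (4*(10 + 13) - 5)² = (4*23 - 5)² = (92 - 5)² = 87² = 7569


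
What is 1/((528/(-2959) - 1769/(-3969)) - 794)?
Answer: -1067661/847437485 ≈ -0.0012599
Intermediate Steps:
1/((528/(-2959) - 1769/(-3969)) - 794) = 1/((528*(-1/2959) - 1769*(-1/3969)) - 794) = 1/((-48/269 + 1769/3969) - 794) = 1/(285349/1067661 - 794) = 1/(-847437485/1067661) = -1067661/847437485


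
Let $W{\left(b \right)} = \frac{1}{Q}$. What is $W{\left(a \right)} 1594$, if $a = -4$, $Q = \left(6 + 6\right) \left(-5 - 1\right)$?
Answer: $- \frac{797}{36} \approx -22.139$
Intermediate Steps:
$Q = -72$ ($Q = 12 \left(-6\right) = -72$)
$W{\left(b \right)} = - \frac{1}{72}$ ($W{\left(b \right)} = \frac{1}{-72} = - \frac{1}{72}$)
$W{\left(a \right)} 1594 = \left(- \frac{1}{72}\right) 1594 = - \frac{797}{36}$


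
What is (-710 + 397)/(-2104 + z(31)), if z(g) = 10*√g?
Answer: 164638/1105929 + 1565*√31/2211858 ≈ 0.15281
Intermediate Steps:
(-710 + 397)/(-2104 + z(31)) = (-710 + 397)/(-2104 + 10*√31) = -313/(-2104 + 10*√31)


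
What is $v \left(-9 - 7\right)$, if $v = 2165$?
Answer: $-34640$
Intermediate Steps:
$v \left(-9 - 7\right) = 2165 \left(-9 - 7\right) = 2165 \left(-16\right) = -34640$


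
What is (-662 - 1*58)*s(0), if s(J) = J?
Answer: 0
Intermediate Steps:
(-662 - 1*58)*s(0) = (-662 - 1*58)*0 = (-662 - 58)*0 = -720*0 = 0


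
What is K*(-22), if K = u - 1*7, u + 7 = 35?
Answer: -462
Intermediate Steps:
u = 28 (u = -7 + 35 = 28)
K = 21 (K = 28 - 1*7 = 28 - 7 = 21)
K*(-22) = 21*(-22) = -462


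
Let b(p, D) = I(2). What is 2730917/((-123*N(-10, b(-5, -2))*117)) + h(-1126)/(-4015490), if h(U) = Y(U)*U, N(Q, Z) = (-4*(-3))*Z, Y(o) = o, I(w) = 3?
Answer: -5811413015453/1040164498620 ≈ -5.5870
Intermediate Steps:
b(p, D) = 3
N(Q, Z) = 12*Z
h(U) = U² (h(U) = U*U = U²)
2730917/((-123*N(-10, b(-5, -2))*117)) + h(-1126)/(-4015490) = 2730917/((-1476*3*117)) + (-1126)²/(-4015490) = 2730917/((-123*36*117)) + 1267876*(-1/4015490) = 2730917/((-4428*117)) - 633938/2007745 = 2730917/(-518076) - 633938/2007745 = 2730917*(-1/518076) - 633938/2007745 = -2730917/518076 - 633938/2007745 = -5811413015453/1040164498620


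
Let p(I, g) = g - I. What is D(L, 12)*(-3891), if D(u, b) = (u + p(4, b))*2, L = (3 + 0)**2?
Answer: -132294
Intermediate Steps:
L = 9 (L = 3**2 = 9)
D(u, b) = -8 + 2*b + 2*u (D(u, b) = (u + (b - 1*4))*2 = (u + (b - 4))*2 = (u + (-4 + b))*2 = (-4 + b + u)*2 = -8 + 2*b + 2*u)
D(L, 12)*(-3891) = (-8 + 2*12 + 2*9)*(-3891) = (-8 + 24 + 18)*(-3891) = 34*(-3891) = -132294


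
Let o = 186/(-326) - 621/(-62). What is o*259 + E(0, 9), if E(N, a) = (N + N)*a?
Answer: 24723363/10106 ≈ 2446.4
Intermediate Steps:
E(N, a) = 2*N*a (E(N, a) = (2*N)*a = 2*N*a)
o = 95457/10106 (o = 186*(-1/326) - 621*(-1/62) = -93/163 + 621/62 = 95457/10106 ≈ 9.4456)
o*259 + E(0, 9) = (95457/10106)*259 + 2*0*9 = 24723363/10106 + 0 = 24723363/10106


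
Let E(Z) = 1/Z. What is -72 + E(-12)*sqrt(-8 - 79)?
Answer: -72 - I*sqrt(87)/12 ≈ -72.0 - 0.77728*I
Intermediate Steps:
-72 + E(-12)*sqrt(-8 - 79) = -72 + sqrt(-8 - 79)/(-12) = -72 - I*sqrt(87)/12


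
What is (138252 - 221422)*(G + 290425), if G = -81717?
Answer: -17358244360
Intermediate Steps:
(138252 - 221422)*(G + 290425) = (138252 - 221422)*(-81717 + 290425) = -83170*208708 = -17358244360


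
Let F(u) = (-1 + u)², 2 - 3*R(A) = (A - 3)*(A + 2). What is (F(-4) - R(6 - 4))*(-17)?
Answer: -391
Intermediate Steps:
R(A) = ⅔ - (-3 + A)*(2 + A)/3 (R(A) = ⅔ - (A - 3)*(A + 2)/3 = ⅔ - (-3 + A)*(2 + A)/3)
(F(-4) - R(6 - 4))*(-17) = ((-1 - 4)² - (8/3 - (6 - 4)²/3 + (6 - 4)/3))*(-17) = ((-5)² - (8/3 - ⅓*2² + (⅓)*2))*(-17) = (25 - (8/3 - ⅓*4 + ⅔))*(-17) = (25 - (8/3 - 4/3 + ⅔))*(-17) = (25 - 1*2)*(-17) = (25 - 2)*(-17) = 23*(-17) = -391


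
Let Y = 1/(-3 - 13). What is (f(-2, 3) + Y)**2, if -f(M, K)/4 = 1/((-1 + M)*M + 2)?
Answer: 81/256 ≈ 0.31641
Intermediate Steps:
Y = -1/16 (Y = 1/(-16) = -1/16 ≈ -0.062500)
f(M, K) = -4/(2 + M*(-1 + M)) (f(M, K) = -4/((-1 + M)*M + 2) = -4/(M*(-1 + M) + 2) = -4/(2 + M*(-1 + M)))
(f(-2, 3) + Y)**2 = (-4/(2 + (-2)**2 - 1*(-2)) - 1/16)**2 = (-4/(2 + 4 + 2) - 1/16)**2 = (-4/8 - 1/16)**2 = (-4*1/8 - 1/16)**2 = (-1/2 - 1/16)**2 = (-9/16)**2 = 81/256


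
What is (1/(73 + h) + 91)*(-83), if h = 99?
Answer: -1299199/172 ≈ -7553.5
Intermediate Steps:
(1/(73 + h) + 91)*(-83) = (1/(73 + 99) + 91)*(-83) = (1/172 + 91)*(-83) = (15653/172)*(-83) = -1299199/172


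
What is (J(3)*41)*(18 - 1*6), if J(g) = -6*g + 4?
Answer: -6888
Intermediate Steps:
J(g) = 4 - 6*g
(J(3)*41)*(18 - 1*6) = ((4 - 6*3)*41)*(18 - 1*6) = ((4 - 18)*41)*(18 - 6) = -14*41*12 = -574*12 = -6888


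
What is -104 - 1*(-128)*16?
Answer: 1944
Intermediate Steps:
-104 - 1*(-128)*16 = -104 + 128*16 = -104 + 2048 = 1944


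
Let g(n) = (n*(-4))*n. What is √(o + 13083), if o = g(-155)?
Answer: I*√83017 ≈ 288.13*I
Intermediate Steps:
g(n) = -4*n² (g(n) = (-4*n)*n = -4*n²)
o = -96100 (o = -4*(-155)² = -4*24025 = -96100)
√(o + 13083) = √(-96100 + 13083) = √(-83017) = I*√83017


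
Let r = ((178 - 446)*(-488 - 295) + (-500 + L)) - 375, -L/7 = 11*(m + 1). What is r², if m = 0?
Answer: 43635867664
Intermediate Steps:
L = -77 (L = -77*(0 + 1) = -77 ≈ -77.000)
r = 208892 (r = ((178 - 446)*(-488 - 295) + (-500 - 77)) - 375 = (-268*(-783) - 577) - 375 = (209844 - 577) - 375 = 209267 - 375 = 208892)
r² = 208892² = 43635867664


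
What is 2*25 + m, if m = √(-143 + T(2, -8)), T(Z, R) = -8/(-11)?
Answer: 50 + I*√17215/11 ≈ 50.0 + 11.928*I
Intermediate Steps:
T(Z, R) = 8/11 (T(Z, R) = -8*(-1/11) = 8/11)
m = I*√17215/11 (m = √(-143 + 8/11) = √(-1565/11) = I*√17215/11 ≈ 11.928*I)
2*25 + m = 2*25 + I*√17215/11 = 50 + I*√17215/11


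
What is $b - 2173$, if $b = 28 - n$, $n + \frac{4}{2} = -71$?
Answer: $-2072$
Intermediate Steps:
$n = -73$ ($n = -2 - 71 = -73$)
$b = 101$ ($b = 28 - -73 = 28 + 73 = 101$)
$b - 2173 = 101 - 2173 = -2072$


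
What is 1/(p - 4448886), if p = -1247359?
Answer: -1/5696245 ≈ -1.7555e-7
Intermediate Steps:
1/(p - 4448886) = 1/(-1247359 - 4448886) = 1/(-5696245) = -1/5696245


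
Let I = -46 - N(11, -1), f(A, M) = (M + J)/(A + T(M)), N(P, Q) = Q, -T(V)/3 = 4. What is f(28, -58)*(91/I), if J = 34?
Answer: 91/30 ≈ 3.0333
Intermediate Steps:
T(V) = -12 (T(V) = -3*4 = -12)
f(A, M) = (34 + M)/(-12 + A) (f(A, M) = (M + 34)/(A - 12) = (34 + M)/(-12 + A))
I = -45 (I = -46 - 1*(-1) = -46 + 1 = -45)
f(28, -58)*(91/I) = ((34 - 58)/(-12 + 28))*(91/(-45)) = (-24/16)*(91*(-1/45)) = ((1/16)*(-24))*(-91/45) = -3/2*(-91/45) = 91/30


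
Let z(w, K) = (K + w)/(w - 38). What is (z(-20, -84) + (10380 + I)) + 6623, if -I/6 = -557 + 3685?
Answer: -51133/29 ≈ -1763.2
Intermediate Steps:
I = -18768 (I = -6*(-557 + 3685) = -6*3128 = -18768)
z(w, K) = (K + w)/(-38 + w)
(z(-20, -84) + (10380 + I)) + 6623 = ((-84 - 20)/(-38 - 20) + (10380 - 18768)) + 6623 = (-104/(-58) - 8388) + 6623 = (-1/58*(-104) - 8388) + 6623 = (52/29 - 8388) + 6623 = -243200/29 + 6623 = -51133/29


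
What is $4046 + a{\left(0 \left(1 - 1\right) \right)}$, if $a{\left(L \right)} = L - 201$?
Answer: $3845$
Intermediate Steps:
$a{\left(L \right)} = -201 + L$
$4046 + a{\left(0 \left(1 - 1\right) \right)} = 4046 - \left(201 + 0 \left(1 - 1\right)\right) = 4046 + \left(-201 + 0 \cdot 0\right) = 4046 + \left(-201 + 0\right) = 4046 - 201 = 3845$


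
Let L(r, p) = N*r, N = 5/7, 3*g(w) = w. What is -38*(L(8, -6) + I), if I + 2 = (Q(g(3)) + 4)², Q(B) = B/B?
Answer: -7638/7 ≈ -1091.1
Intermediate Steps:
g(w) = w/3
N = 5/7 (N = 5*(⅐) = 5/7 ≈ 0.71429)
Q(B) = 1
L(r, p) = 5*r/7
I = 23 (I = -2 + (1 + 4)² = -2 + 5² = -2 + 25 = 23)
-38*(L(8, -6) + I) = -38*((5/7)*8 + 23) = -38*(40/7 + 23) = -38*201/7 = -7638/7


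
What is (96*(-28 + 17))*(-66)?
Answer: 69696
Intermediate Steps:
(96*(-28 + 17))*(-66) = (96*(-11))*(-66) = -1056*(-66) = 69696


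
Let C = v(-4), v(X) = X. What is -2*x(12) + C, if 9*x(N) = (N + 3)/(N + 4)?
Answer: -101/24 ≈ -4.2083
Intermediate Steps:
x(N) = (3 + N)/(9*(4 + N)) (x(N) = ((N + 3)/(N + 4))/9 = ((3 + N)/(4 + N))/9 = (3 + N)/(9*(4 + N)))
C = -4
-2*x(12) + C = -2*(3 + 12)/(9*(4 + 12)) - 4 = -2*15/(9*16) - 4 = -2*5/48 - 4 = -5/24 - 4 = -101/24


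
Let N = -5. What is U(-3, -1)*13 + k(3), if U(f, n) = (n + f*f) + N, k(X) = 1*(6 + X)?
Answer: 48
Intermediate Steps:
k(X) = 6 + X
U(f, n) = -5 + n + f² (U(f, n) = (n + f*f) - 5 = (n + f²) - 5 = -5 + n + f²)
U(-3, -1)*13 + k(3) = (-5 - 1 + (-3)²)*13 + (6 + 3) = (-5 - 1 + 9)*13 + 9 = 3*13 + 9 = 39 + 9 = 48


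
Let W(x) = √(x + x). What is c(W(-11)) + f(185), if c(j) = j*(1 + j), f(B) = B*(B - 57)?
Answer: 23658 + I*√22 ≈ 23658.0 + 4.6904*I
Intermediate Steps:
W(x) = √2*√x (W(x) = √(2*x) = √2*√x)
f(B) = B*(-57 + B)
c(W(-11)) + f(185) = (√2*√(-11))*(1 + √2*√(-11)) + 185*(-57 + 185) = (√2*(I*√11))*(1 + √2*(I*√11)) + 185*128 = (I*√22)*(1 + I*√22) + 23680 = I*√22*(1 + I*√22) + 23680 = 23680 + I*√22*(1 + I*√22)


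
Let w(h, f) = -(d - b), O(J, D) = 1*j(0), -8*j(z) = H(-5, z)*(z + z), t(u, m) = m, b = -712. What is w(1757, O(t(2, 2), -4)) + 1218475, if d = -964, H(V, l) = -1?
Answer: 1218727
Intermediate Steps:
j(z) = z/4 (j(z) = -(-1)*(z + z)/8 = -(-1)*2*z/8 = -(-1)*z/4 = z/4)
O(J, D) = 0 (O(J, D) = 1*((¼)*0) = 1*0 = 0)
w(h, f) = 252 (w(h, f) = -(-964 - 1*(-712)) = -(-964 + 712) = -1*(-252) = 252)
w(1757, O(t(2, 2), -4)) + 1218475 = 252 + 1218475 = 1218727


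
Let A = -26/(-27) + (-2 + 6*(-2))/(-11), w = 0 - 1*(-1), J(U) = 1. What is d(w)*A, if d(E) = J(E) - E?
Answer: 0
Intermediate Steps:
w = 1 (w = 0 + 1 = 1)
A = 664/297 (A = -26*(-1/27) + (-2 - 12)*(-1/11) = 26/27 - 14*(-1/11) = 26/27 + 14/11 = 664/297 ≈ 2.2357)
d(E) = 1 - E
d(w)*A = (1 - 1*1)*(664/297) = (1 - 1)*(664/297) = 0*(664/297) = 0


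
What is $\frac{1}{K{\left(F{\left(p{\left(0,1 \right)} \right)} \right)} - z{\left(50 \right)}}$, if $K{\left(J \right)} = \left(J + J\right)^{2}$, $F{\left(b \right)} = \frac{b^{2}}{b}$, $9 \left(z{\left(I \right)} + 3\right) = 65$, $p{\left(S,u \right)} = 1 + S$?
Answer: $- \frac{9}{2} \approx -4.5$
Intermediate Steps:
$z{\left(I \right)} = \frac{38}{9}$ ($z{\left(I \right)} = -3 + \frac{1}{9} \cdot 65 = -3 + \frac{65}{9} = \frac{38}{9}$)
$F{\left(b \right)} = b$
$K{\left(J \right)} = 4 J^{2}$ ($K{\left(J \right)} = \left(2 J\right)^{2} = 4 J^{2}$)
$\frac{1}{K{\left(F{\left(p{\left(0,1 \right)} \right)} \right)} - z{\left(50 \right)}} = \frac{1}{4 \left(1 + 0\right)^{2} - \frac{38}{9}} = \frac{1}{4 \cdot 1^{2} - \frac{38}{9}} = \frac{1}{4 \cdot 1 - \frac{38}{9}} = \frac{1}{4 - \frac{38}{9}} = \frac{1}{- \frac{2}{9}} = - \frac{9}{2}$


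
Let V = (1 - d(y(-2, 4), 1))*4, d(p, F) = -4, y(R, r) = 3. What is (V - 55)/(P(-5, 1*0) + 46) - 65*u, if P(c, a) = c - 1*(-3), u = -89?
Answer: 254505/44 ≈ 5784.2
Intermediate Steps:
P(c, a) = 3 + c (P(c, a) = c + 3 = 3 + c)
V = 20 (V = (1 - 1*(-4))*4 = (1 + 4)*4 = 5*4 = 20)
(V - 55)/(P(-5, 1*0) + 46) - 65*u = (20 - 55)/((3 - 5) + 46) - 65*(-89) = -35/(-2 + 46) + 5785 = -35/44 + 5785 = 254505/44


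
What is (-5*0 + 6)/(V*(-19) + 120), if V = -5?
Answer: 6/215 ≈ 0.027907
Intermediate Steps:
(-5*0 + 6)/(V*(-19) + 120) = (-5*0 + 6)/(-5*(-19) + 120) = (0 + 6)/(95 + 120) = 6/215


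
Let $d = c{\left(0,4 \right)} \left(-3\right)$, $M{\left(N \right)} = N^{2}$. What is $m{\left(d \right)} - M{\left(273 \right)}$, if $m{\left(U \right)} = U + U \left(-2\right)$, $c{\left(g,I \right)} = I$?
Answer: $-74517$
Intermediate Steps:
$d = -12$ ($d = 4 \left(-3\right) = -12$)
$m{\left(U \right)} = - U$ ($m{\left(U \right)} = U - 2 U = - U$)
$m{\left(d \right)} - M{\left(273 \right)} = \left(-1\right) \left(-12\right) - 273^{2} = 12 - 74529 = -74517$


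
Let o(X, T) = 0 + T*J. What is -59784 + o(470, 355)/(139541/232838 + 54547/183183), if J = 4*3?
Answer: -2105767214319936/38262153389 ≈ -55035.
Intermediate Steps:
J = 12
o(X, T) = 12*T (o(X, T) = 0 + T*12 = 0 + 12*T = 12*T)
-59784 + o(470, 355)/(139541/232838 + 54547/183183) = -59784 + (12*355)/(139541/232838 + 54547/183183) = -59784 + 4260/(139541*(1/232838) + 54547*(1/183183)) = -59784 + 4260/(139541/232838 + 54547/183183) = -59784 + 4260/(38262153389/42651963354) = -59784 + 4260*(42651963354/38262153389) = -59784 + 181697363888040/38262153389 = -2105767214319936/38262153389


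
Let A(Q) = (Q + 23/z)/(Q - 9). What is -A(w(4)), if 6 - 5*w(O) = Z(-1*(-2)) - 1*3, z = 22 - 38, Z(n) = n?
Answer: -3/608 ≈ -0.0049342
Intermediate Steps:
z = -16
w(O) = 7/5 (w(O) = 6/5 - (-1*(-2) - 1*3)/5 = 6/5 - (2 - 3)/5 = 6/5 - ⅕*(-1) = 6/5 + ⅕ = 7/5)
A(Q) = (-23/16 + Q)/(-9 + Q) (A(Q) = (Q + 23/(-16))/(Q - 9) = (Q + 23*(-1/16))/(-9 + Q) = (Q - 23/16)/(-9 + Q) = (-23/16 + Q)/(-9 + Q))
-A(w(4)) = -(-23/16 + 7/5)/(-9 + 7/5) = -(-3)/((-38/5)*80) = -(-5)*(-3)/(38*80) = -1*3/608 = -3/608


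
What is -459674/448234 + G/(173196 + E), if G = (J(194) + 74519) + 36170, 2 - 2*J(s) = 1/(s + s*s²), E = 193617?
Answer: -96542581864724697/133390141873611764 ≈ -0.72376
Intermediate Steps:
J(s) = 1 - 1/(2*(s + s³)) (J(s) = 1 - 1/(2*(s + s*s²)) = 1 - 1/(2*(s + s³)))
G = 1616423337639/14603156 (G = ((-½ + 194 + 194³)/(194*(1 + 194²)) + 74519) + 36170 = ((-½ + 194 + 7301384)/(194*(1 + 37636)) + 74519) + 36170 = ((1/194)*(14603155/2)/37637 + 74519) + 36170 = ((1/194)*(1/37637)*(14603155/2) + 74519) + 36170 = (14603155/14603156 + 74519) + 36170 = 1088227185119/14603156 + 36170 = 1616423337639/14603156 ≈ 1.1069e+5)
-459674/448234 + G/(173196 + E) = -459674/448234 + 1616423337639/(14603156*(173196 + 193617)) = -459674*1/448234 + (1616423337639/14603156)/366813 = -229837/224117 + (1616423337639/14603156)*(1/366813) = -229837/224117 + 179602593071/595180829092 = -96542581864724697/133390141873611764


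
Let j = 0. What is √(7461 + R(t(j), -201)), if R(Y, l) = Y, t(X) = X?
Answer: 3*√829 ≈ 86.377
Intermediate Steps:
√(7461 + R(t(j), -201)) = √(7461 + 0) = √7461 = 3*√829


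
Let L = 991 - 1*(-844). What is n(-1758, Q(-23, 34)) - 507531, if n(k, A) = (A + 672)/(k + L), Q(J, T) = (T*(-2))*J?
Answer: -39077651/77 ≈ -5.0750e+5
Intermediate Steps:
L = 1835 (L = 991 + 844 = 1835)
Q(J, T) = -2*J*T (Q(J, T) = (-2*T)*J = -2*J*T)
n(k, A) = (672 + A)/(1835 + k) (n(k, A) = (A + 672)/(k + 1835) = (672 + A)/(1835 + k))
n(-1758, Q(-23, 34)) - 507531 = (672 - 2*(-23)*34)/(1835 - 1758) - 507531 = (672 + 1564)/77 - 507531 = (1/77)*2236 - 507531 = 2236/77 - 507531 = -39077651/77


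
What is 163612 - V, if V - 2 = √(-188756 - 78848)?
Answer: 163610 - 2*I*√66901 ≈ 1.6361e+5 - 517.3*I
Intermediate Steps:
V = 2 + 2*I*√66901 (V = 2 + √(-188756 - 78848) = 2 + √(-267604) = 2 + 2*I*√66901 ≈ 2.0 + 517.3*I)
163612 - V = 163612 - (2 + 2*I*√66901) = 163612 + (-2 - 2*I*√66901) = 163610 - 2*I*√66901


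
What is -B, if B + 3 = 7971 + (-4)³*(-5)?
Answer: -8288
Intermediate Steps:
B = 8288 (B = -3 + (7971 + (-4)³*(-5)) = -3 + (7971 - 64*(-5)) = -3 + (7971 + 320) = -3 + 8291 = 8288)
-B = -1*8288 = -8288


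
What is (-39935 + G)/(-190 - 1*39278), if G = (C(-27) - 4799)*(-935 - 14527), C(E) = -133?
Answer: -5862973/3036 ≈ -1931.2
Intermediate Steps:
G = 76258584 (G = (-133 - 4799)*(-935 - 14527) = -4932*(-15462) = 76258584)
(-39935 + G)/(-190 - 1*39278) = (-39935 + 76258584)/(-190 - 1*39278) = 76218649/(-190 - 39278) = 76218649/(-39468) = 76218649*(-1/39468) = -5862973/3036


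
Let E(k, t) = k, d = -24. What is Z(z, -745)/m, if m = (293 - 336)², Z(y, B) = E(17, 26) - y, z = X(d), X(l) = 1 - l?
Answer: -8/1849 ≈ -0.0043267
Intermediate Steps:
z = 25 (z = 1 - 1*(-24) = 1 + 24 = 25)
Z(y, B) = 17 - y
m = 1849 (m = (-43)² = 1849)
Z(z, -745)/m = (17 - 1*25)/1849 = (17 - 25)*(1/1849) = -8*1/1849 = -8/1849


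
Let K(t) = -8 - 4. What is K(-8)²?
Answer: 144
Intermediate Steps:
K(t) = -12
K(-8)² = (-12)² = 144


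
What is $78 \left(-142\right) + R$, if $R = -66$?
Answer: $-11142$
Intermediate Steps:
$78 \left(-142\right) + R = 78 \left(-142\right) - 66 = -11076 - 66 = -11142$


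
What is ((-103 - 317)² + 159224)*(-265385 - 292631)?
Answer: -187283561984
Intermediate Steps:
((-103 - 317)² + 159224)*(-265385 - 292631) = ((-420)² + 159224)*(-558016) = (176400 + 159224)*(-558016) = 335624*(-558016) = -187283561984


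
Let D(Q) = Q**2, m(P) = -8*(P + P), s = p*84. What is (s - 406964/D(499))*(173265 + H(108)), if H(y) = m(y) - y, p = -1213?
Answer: -4349430906007224/249001 ≈ -1.7468e+10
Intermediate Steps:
s = -101892 (s = -1213*84 = -101892)
m(P) = -16*P
H(y) = -17*y (H(y) = -16*y - y = -17*y)
(s - 406964/D(499))*(173265 + H(108)) = (-101892 - 406964/(499**2))*(173265 - 17*108) = (-101892 - 406964/249001)*(173265 - 1836) = (-101892 - 406964*1/249001)*171429 = (-101892 - 406964/249001)*171429 = -25371616856/249001*171429 = -4349430906007224/249001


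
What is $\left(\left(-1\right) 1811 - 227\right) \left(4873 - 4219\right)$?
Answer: $-1332852$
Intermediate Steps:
$\left(\left(-1\right) 1811 - 227\right) \left(4873 - 4219\right) = \left(-1811 - 227\right) 654 = \left(-2038\right) 654 = -1332852$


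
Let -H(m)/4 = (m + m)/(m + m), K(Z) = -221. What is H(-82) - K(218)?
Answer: 217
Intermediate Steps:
H(m) = -4 (H(m) = -4*(m + m)/(m + m) = -4*2*m/(2*m) = -4*2*m*1/(2*m) = -4*1 = -4)
H(-82) - K(218) = -4 - 1*(-221) = -4 + 221 = 217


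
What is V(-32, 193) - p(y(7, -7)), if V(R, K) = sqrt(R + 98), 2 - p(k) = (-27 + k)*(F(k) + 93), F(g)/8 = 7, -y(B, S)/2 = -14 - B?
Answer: 2233 + sqrt(66) ≈ 2241.1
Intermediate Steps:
y(B, S) = 28 + 2*B (y(B, S) = -2*(-14 - B) = 28 + 2*B)
F(g) = 56 (F(g) = 8*7 = 56)
p(k) = 4025 - 149*k (p(k) = 2 - (-27 + k)*(56 + 93) = 2 - (-27 + k)*149 = 2 - (-4023 + 149*k) = 2 + (4023 - 149*k) = 4025 - 149*k)
V(R, K) = sqrt(98 + R)
V(-32, 193) - p(y(7, -7)) = sqrt(98 - 32) - (4025 - 149*(28 + 2*7)) = sqrt(66) - (4025 - 149*(28 + 14)) = sqrt(66) - (4025 - 149*42) = sqrt(66) - (4025 - 6258) = sqrt(66) - 1*(-2233) = sqrt(66) + 2233 = 2233 + sqrt(66)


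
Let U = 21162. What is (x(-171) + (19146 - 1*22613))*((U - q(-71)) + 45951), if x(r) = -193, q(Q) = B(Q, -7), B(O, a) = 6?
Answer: -245611620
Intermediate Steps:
q(Q) = 6
(x(-171) + (19146 - 1*22613))*((U - q(-71)) + 45951) = (-193 + (19146 - 1*22613))*((21162 - 1*6) + 45951) = (-193 + (19146 - 22613))*((21162 - 6) + 45951) = (-193 - 3467)*(21156 + 45951) = -3660*67107 = -245611620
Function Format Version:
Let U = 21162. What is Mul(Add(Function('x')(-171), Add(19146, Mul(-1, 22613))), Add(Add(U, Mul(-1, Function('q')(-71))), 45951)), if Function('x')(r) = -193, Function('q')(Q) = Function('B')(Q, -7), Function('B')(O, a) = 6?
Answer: -245611620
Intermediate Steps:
Function('q')(Q) = 6
Mul(Add(Function('x')(-171), Add(19146, Mul(-1, 22613))), Add(Add(U, Mul(-1, Function('q')(-71))), 45951)) = Mul(Add(-193, Add(19146, Mul(-1, 22613))), Add(Add(21162, Mul(-1, 6)), 45951)) = Mul(Add(-193, Add(19146, -22613)), Add(Add(21162, -6), 45951)) = Mul(Add(-193, -3467), Add(21156, 45951)) = Mul(-3660, 67107) = -245611620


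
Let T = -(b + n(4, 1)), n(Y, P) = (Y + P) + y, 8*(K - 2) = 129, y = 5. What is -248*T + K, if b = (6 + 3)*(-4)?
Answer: -51439/8 ≈ -6429.9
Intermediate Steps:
K = 145/8 (K = 2 + (⅛)*129 = 2 + 129/8 = 145/8 ≈ 18.125)
n(Y, P) = 5 + P + Y (n(Y, P) = (Y + P) + 5 = (P + Y) + 5 = 5 + P + Y)
b = -36 (b = 9*(-4) = -36)
T = 26 (T = -(-36 + (5 + 1 + 4)) = -(-36 + 10) = -1*(-26) = 26)
-248*T + K = -248*26 + 145/8 = -6448 + 145/8 = -51439/8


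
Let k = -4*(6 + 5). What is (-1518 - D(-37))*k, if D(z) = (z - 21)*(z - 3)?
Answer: 168872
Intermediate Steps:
D(z) = (-21 + z)*(-3 + z)
k = -44 (k = -4*11 = -44)
(-1518 - D(-37))*k = (-1518 - (63 + (-37)² - 24*(-37)))*(-44) = (-1518 - (63 + 1369 + 888))*(-44) = (-1518 - 1*2320)*(-44) = (-1518 - 2320)*(-44) = -3838*(-44) = 168872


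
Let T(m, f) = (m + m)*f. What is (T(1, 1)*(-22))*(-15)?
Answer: 660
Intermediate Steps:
T(m, f) = 2*f*m (T(m, f) = (2*m)*f = 2*f*m)
(T(1, 1)*(-22))*(-15) = ((2*1*1)*(-22))*(-15) = (2*(-22))*(-15) = -44*(-15) = 660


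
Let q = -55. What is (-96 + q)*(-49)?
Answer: 7399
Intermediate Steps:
(-96 + q)*(-49) = (-96 - 55)*(-49) = -151*(-49) = 7399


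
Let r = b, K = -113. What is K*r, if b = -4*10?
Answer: 4520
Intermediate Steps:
b = -40
r = -40
K*r = -113*(-40) = 4520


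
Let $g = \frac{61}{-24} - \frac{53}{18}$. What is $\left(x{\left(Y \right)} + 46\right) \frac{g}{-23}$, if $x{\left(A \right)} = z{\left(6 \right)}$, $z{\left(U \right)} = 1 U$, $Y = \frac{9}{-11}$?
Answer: $\frac{5135}{414} \approx 12.403$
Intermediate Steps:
$Y = - \frac{9}{11}$ ($Y = 9 \left(- \frac{1}{11}\right) = - \frac{9}{11} \approx -0.81818$)
$g = - \frac{395}{72}$ ($g = 61 \left(- \frac{1}{24}\right) - \frac{53}{18} = - \frac{61}{24} - \frac{53}{18} = - \frac{395}{72} \approx -5.4861$)
$z{\left(U \right)} = U$
$x{\left(A \right)} = 6$
$\left(x{\left(Y \right)} + 46\right) \frac{g}{-23} = \left(6 + 46\right) \left(- \frac{395}{72 \left(-23\right)}\right) = 52 \left(\left(- \frac{395}{72}\right) \left(- \frac{1}{23}\right)\right) = 52 \cdot \frac{395}{1656} = \frac{5135}{414}$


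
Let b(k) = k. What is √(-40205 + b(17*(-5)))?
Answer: I*√40290 ≈ 200.72*I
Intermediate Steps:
√(-40205 + b(17*(-5))) = √(-40205 + 17*(-5)) = √(-40205 - 85) = √(-40290) = I*√40290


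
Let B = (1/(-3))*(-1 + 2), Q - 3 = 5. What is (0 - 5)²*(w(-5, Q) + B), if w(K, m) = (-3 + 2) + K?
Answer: -475/3 ≈ -158.33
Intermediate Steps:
Q = 8 (Q = 3 + 5 = 8)
w(K, m) = -1 + K
B = -⅓ (B = (1*(-⅓))*1 = -⅓*1 = -⅓ ≈ -0.33333)
(0 - 5)²*(w(-5, Q) + B) = (0 - 5)²*((-1 - 5) - ⅓) = (-5)²*(-6 - ⅓) = 25*(-19/3) = -475/3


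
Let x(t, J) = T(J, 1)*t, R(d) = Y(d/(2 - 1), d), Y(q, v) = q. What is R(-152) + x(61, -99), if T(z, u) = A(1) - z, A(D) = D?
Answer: 5948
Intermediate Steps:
R(d) = d (R(d) = d/(2 - 1) = d/1 = 1*d = d)
T(z, u) = 1 - z
x(t, J) = t*(1 - J) (x(t, J) = (1 - J)*t = t*(1 - J))
R(-152) + x(61, -99) = -152 + 61*(1 - 1*(-99)) = -152 + 61*(1 + 99) = -152 + 61*100 = -152 + 6100 = 5948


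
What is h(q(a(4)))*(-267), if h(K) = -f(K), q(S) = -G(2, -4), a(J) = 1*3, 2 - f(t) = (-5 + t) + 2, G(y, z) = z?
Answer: 267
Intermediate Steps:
f(t) = 5 - t (f(t) = 2 - ((-5 + t) + 2) = 2 - (-3 + t) = 2 + (3 - t) = 5 - t)
a(J) = 3
q(S) = 4 (q(S) = -1*(-4) = 4)
h(K) = -5 + K (h(K) = -(5 - K) = -5 + K)
h(q(a(4)))*(-267) = (-5 + 4)*(-267) = -1*(-267) = 267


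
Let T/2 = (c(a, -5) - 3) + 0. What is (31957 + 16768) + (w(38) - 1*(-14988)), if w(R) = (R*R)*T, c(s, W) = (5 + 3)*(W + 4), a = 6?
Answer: 31945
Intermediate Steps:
c(s, W) = 32 + 8*W (c(s, W) = 8*(4 + W) = 32 + 8*W)
T = -22 (T = 2*(((32 + 8*(-5)) - 3) + 0) = 2*(((32 - 40) - 3) + 0) = 2*((-8 - 3) + 0) = 2*(-11 + 0) = 2*(-11) = -22)
w(R) = -22*R² (w(R) = (R*R)*(-22) = R²*(-22) = -22*R²)
(31957 + 16768) + (w(38) - 1*(-14988)) = (31957 + 16768) + (-22*38² - 1*(-14988)) = 48725 + (-22*1444 + 14988) = 48725 + (-31768 + 14988) = 48725 - 16780 = 31945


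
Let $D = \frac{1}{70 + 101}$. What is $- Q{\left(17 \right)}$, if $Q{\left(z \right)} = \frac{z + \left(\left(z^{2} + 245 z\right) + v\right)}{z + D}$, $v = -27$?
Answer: $- \frac{189981}{727} \approx -261.32$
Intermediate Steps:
$D = \frac{1}{171} \approx 0.005848$
$Q{\left(z \right)} = \frac{-27 + z^{2} + 246 z}{\frac{1}{171} + z}$ ($Q{\left(z \right)} = \frac{z - \left(27 - z^{2} - 245 z\right)}{z + \frac{1}{171}} = \frac{z + \left(-27 + z^{2} + 245 z\right)}{\frac{1}{171} + z} = \frac{-27 + z^{2} + 246 z}{\frac{1}{171} + z}$)
$- Q{\left(17 \right)} = - \frac{171 \left(-27 + 17^{2} + 246 \cdot 17\right)}{1 + 171 \cdot 17} = - \frac{171 \left(-27 + 289 + 4182\right)}{1 + 2907} = - \frac{171 \cdot 4444}{2908} = \left(-1\right) \frac{189981}{727} = - \frac{189981}{727}$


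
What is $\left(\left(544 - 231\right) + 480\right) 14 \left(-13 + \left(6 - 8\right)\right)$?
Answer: $-166530$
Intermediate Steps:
$\left(\left(544 - 231\right) + 480\right) 14 \left(-13 + \left(6 - 8\right)\right) = \left(313 + 480\right) 14 \left(-13 - 2\right) = 793 \cdot 14 \left(-15\right) = 793 \left(-210\right) = -166530$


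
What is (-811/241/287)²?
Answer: 657721/4784073889 ≈ 0.00013748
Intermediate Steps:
(-811/241/287)² = (-811*1/241*(1/287))² = (-811/241*1/287)² = (-811/69167)² = 657721/4784073889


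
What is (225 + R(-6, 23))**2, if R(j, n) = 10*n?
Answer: 207025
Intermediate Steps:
(225 + R(-6, 23))**2 = (225 + 10*23)**2 = (225 + 230)**2 = 455**2 = 207025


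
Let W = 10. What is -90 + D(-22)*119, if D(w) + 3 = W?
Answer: 743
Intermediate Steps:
D(w) = 7 (D(w) = -3 + 10 = 7)
-90 + D(-22)*119 = -90 + 7*119 = -90 + 833 = 743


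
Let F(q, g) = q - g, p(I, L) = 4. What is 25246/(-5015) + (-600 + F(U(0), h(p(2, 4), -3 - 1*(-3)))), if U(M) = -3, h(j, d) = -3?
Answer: -3034246/5015 ≈ -605.03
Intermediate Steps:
25246/(-5015) + (-600 + F(U(0), h(p(2, 4), -3 - 1*(-3)))) = 25246/(-5015) + (-600 + (-3 - 1*(-3))) = 25246*(-1/5015) + (-600 + (-3 + 3)) = -25246/5015 + (-600 + 0) = -25246/5015 - 600 = -3034246/5015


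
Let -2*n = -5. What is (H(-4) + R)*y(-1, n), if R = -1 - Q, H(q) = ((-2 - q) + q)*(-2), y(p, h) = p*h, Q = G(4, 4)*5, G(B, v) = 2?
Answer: 35/2 ≈ 17.500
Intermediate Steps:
n = 5/2 (n = -1/2*(-5) = 5/2 ≈ 2.5000)
Q = 10 (Q = 2*5 = 10)
y(p, h) = h*p
H(q) = 4 (H(q) = -2*(-2) = 4)
R = -11 (R = -1 - 1*10 = -1 - 10 = -11)
(H(-4) + R)*y(-1, n) = (4 - 11)*((5/2)*(-1)) = -7*(-5/2) = 35/2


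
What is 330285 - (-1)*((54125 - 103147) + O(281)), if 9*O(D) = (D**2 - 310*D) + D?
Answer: 2523499/9 ≈ 2.8039e+5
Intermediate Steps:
O(D) = -103*D/3 + D**2/9 (O(D) = ((D**2 - 310*D) + D)/9 = (D**2 - 309*D)/9 = -103*D/3 + D**2/9)
330285 - (-1)*((54125 - 103147) + O(281)) = 330285 - (-1)*((54125 - 103147) + (1/9)*281*(-309 + 281)) = 330285 - (-1)*(-49022 + (1/9)*281*(-28)) = 330285 - (-1)*(-49022 - 7868/9) = 330285 - (-1)*(-449066)/9 = 330285 - 1*449066/9 = 330285 - 449066/9 = 2523499/9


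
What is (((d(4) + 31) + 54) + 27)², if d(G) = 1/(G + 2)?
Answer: 452929/36 ≈ 12581.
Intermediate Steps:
d(G) = 1/(2 + G)
(((d(4) + 31) + 54) + 27)² = (((1/(2 + 4) + 31) + 54) + 27)² = (((1/6 + 31) + 54) + 27)² = (((⅙ + 31) + 54) + 27)² = ((187/6 + 54) + 27)² = (511/6 + 27)² = (673/6)² = 452929/36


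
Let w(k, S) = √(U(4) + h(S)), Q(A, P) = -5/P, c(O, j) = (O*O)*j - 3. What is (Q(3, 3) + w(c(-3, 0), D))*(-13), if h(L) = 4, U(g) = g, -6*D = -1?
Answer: 65/3 - 26*√2 ≈ -15.103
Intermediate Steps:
D = ⅙ (D = -⅙*(-1) = ⅙ ≈ 0.16667)
c(O, j) = -3 + j*O² (c(O, j) = O²*j - 3 = j*O² - 3 = -3 + j*O²)
w(k, S) = 2*√2 (w(k, S) = √(4 + 4) = √8 = 2*√2)
(Q(3, 3) + w(c(-3, 0), D))*(-13) = (-5/3 + 2*√2)*(-13) = 65/3 - 26*√2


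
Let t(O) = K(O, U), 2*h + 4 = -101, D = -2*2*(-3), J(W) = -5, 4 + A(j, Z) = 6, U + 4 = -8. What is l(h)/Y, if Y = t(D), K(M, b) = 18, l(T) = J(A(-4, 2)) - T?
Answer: 95/36 ≈ 2.6389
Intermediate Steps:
U = -12 (U = -4 - 8 = -12)
A(j, Z) = 2 (A(j, Z) = -4 + 6 = 2)
D = 12 (D = -4*(-3) = 12)
h = -105/2 (h = -2 + (½)*(-101) = -2 - 101/2 = -105/2 ≈ -52.500)
l(T) = -5 - T
t(O) = 18
Y = 18
l(h)/Y = (-5 - 1*(-105/2))/18 = (-5 + 105/2)*(1/18) = (95/2)*(1/18) = 95/36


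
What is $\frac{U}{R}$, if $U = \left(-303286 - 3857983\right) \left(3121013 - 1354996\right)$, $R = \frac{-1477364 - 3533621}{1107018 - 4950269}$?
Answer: $- \frac{22291680250361269}{3955} \approx -5.6363 \cdot 10^{12}$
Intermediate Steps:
$R = \frac{5010985}{3843251}$ ($R = - \frac{5010985}{-3843251} = \left(-5010985\right) \left(- \frac{1}{3843251}\right) = \frac{5010985}{3843251} \approx 1.3038$)
$U = -7348871795573$ ($U = \left(-4161269\right) 1766017 = -7348871795573$)
$\frac{U}{R} = - \frac{7348871795573}{\frac{5010985}{3843251}} = \left(-7348871795573\right) \frac{3843251}{5010985} = - \frac{22291680250361269}{3955}$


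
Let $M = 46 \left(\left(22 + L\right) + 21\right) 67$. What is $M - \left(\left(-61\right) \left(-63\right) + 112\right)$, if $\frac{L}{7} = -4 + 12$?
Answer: $301163$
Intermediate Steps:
$L = 56$ ($L = 7 \left(-4 + 12\right) = 7 \cdot 8 = 56$)
$M = 305118$ ($M = 46 \left(\left(22 + 56\right) + 21\right) 67 = 46 \left(78 + 21\right) 67 = 46 \cdot 99 \cdot 67 = 4554 \cdot 67 = 305118$)
$M - \left(\left(-61\right) \left(-63\right) + 112\right) = 305118 - \left(\left(-61\right) \left(-63\right) + 112\right) = 305118 - \left(3843 + 112\right) = 305118 - 3955 = 301163$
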